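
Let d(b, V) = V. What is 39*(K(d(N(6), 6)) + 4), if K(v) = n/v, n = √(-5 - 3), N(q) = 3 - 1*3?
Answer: 156 + 13*I*√2 ≈ 156.0 + 18.385*I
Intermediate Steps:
N(q) = 0 (N(q) = 3 - 3 = 0)
n = 2*I*√2 (n = √(-8) = 2*I*√2 ≈ 2.8284*I)
K(v) = 2*I*√2/v (K(v) = (2*I*√2)/v = 2*I*√2/v)
39*(K(d(N(6), 6)) + 4) = 39*(2*I*√2/6 + 4) = 39*(2*I*√2*(⅙) + 4) = 39*(I*√2/3 + 4) = 39*(4 + I*√2/3) = 156 + 13*I*√2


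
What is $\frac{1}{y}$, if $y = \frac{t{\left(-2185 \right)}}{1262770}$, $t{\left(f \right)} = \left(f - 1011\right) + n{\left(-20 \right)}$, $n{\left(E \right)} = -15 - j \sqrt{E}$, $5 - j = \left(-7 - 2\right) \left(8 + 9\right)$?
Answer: $- \frac{4054754470}{10809801} + \frac{399035320 i \sqrt{5}}{10809801} \approx -375.1 + 82.543 i$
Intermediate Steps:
$j = 158$ ($j = 5 - \left(-7 - 2\right) \left(8 + 9\right) = 5 - \left(-9\right) 17 = 5 - -153 = 5 + 153 = 158$)
$n{\left(E \right)} = -15 - 158 \sqrt{E}$
$t{\left(f \right)} = -1026 + f - 316 i \sqrt{5}$ ($t{\left(f \right)} = \left(f - 1011\right) - \left(15 + 158 \sqrt{-20}\right) = \left(-1011 + f\right) - \left(15 + 158 \cdot 2 i \sqrt{5}\right) = \left(-1011 + f\right) - \left(15 + 316 i \sqrt{5}\right) = -1026 + f - 316 i \sqrt{5}$)
$y = - \frac{3211}{1262770} - \frac{158 i \sqrt{5}}{631385}$ ($y = \frac{-1026 - 2185 - 316 i \sqrt{5}}{1262770} = \left(-3211 - 316 i \sqrt{5}\right) \frac{1}{1262770} = - \frac{3211}{1262770} - \frac{158 i \sqrt{5}}{631385} \approx -0.0025428 - 0.00055956 i$)
$\frac{1}{y} = \frac{1}{- \frac{3211}{1262770} - \frac{158 i \sqrt{5}}{631385}}$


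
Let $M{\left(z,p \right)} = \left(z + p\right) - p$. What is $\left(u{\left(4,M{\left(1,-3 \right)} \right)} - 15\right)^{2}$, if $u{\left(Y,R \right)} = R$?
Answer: $196$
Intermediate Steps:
$M{\left(z,p \right)} = z$ ($M{\left(z,p \right)} = \left(p + z\right) - p = z$)
$\left(u{\left(4,M{\left(1,-3 \right)} \right)} - 15\right)^{2} = \left(1 - 15\right)^{2} = \left(-14\right)^{2} = 196$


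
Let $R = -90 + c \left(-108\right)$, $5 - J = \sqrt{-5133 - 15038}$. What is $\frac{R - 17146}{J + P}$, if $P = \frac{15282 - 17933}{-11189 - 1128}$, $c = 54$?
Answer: $- \frac{18251281923216}{3064238195315} - \frac{3499611424252 i \sqrt{20171}}{3064238195315} \approx -5.9562 - 162.2 i$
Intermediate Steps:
$J = 5 - i \sqrt{20171}$ ($J = 5 - \sqrt{-5133 - 15038} = 5 - \sqrt{-20171} = 5 - i \sqrt{20171} \approx 5.0 - 142.02 i$)
$P = \frac{2651}{12317}$ ($P = - \frac{2651}{-12317} = \left(-2651\right) \left(- \frac{1}{12317}\right) = \frac{2651}{12317} \approx 0.21523$)
$R = -5922$ ($R = -90 + 54 \left(-108\right) = -90 - 5832 = -5922$)
$\frac{R - 17146}{J + P} = \frac{-5922 - 17146}{\left(5 - i \sqrt{20171}\right) + \frac{2651}{12317}} = - \frac{23068}{\frac{64236}{12317} - i \sqrt{20171}}$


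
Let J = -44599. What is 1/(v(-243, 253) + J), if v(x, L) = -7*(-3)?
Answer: -1/44578 ≈ -2.2433e-5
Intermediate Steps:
v(x, L) = 21
1/(v(-243, 253) + J) = 1/(21 - 44599) = 1/(-44578) = -1/44578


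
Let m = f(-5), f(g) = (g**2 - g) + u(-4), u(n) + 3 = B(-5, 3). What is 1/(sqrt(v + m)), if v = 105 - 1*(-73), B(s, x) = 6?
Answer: sqrt(211)/211 ≈ 0.068843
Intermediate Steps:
v = 178 (v = 105 + 73 = 178)
u(n) = 3 (u(n) = -3 + 6 = 3)
f(g) = 3 + g**2 - g (f(g) = (g**2 - g) + 3 = 3 + g**2 - g)
m = 33 (m = 3 + (-5)**2 - 1*(-5) = 3 + 25 + 5 = 33)
1/(sqrt(v + m)) = 1/(sqrt(178 + 33)) = 1/(sqrt(211)) = sqrt(211)/211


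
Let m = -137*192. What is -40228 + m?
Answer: -66532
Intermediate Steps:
m = -26304
-40228 + m = -40228 - 26304 = -66532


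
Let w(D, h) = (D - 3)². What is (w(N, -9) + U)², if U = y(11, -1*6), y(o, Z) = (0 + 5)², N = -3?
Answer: 3721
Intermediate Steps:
y(o, Z) = 25 (y(o, Z) = 5² = 25)
w(D, h) = (-3 + D)²
U = 25
(w(N, -9) + U)² = ((-3 - 3)² + 25)² = ((-6)² + 25)² = (36 + 25)² = 61² = 3721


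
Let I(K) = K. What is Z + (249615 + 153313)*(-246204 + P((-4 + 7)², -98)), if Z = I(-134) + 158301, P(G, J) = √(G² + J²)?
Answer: -99202327145 + 402928*√9685 ≈ -9.9163e+10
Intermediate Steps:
Z = 158167 (Z = -134 + 158301 = 158167)
Z + (249615 + 153313)*(-246204 + P((-4 + 7)², -98)) = 158167 + (249615 + 153313)*(-246204 + √(((-4 + 7)²)² + (-98)²)) = 158167 + 402928*(-246204 + √((3²)² + 9604)) = 158167 + 402928*(-246204 + √(9² + 9604)) = 158167 + 402928*(-246204 + √(81 + 9604)) = 158167 + 402928*(-246204 + √9685) = 158167 + (-99202485312 + 402928*√9685) = -99202327145 + 402928*√9685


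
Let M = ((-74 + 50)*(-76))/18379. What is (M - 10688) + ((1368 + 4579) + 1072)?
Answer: -67430727/18379 ≈ -3668.9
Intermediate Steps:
M = 1824/18379 (M = -24*(-76)*(1/18379) = 1824*(1/18379) = 1824/18379 ≈ 0.099244)
(M - 10688) + ((1368 + 4579) + 1072) = (1824/18379 - 10688) + ((1368 + 4579) + 1072) = -196432928/18379 + (5947 + 1072) = -196432928/18379 + 7019 = -67430727/18379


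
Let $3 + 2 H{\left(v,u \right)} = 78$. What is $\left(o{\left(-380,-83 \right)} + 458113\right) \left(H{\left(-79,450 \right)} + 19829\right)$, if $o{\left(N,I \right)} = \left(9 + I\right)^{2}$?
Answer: $\frac{18419781737}{2} \approx 9.2099 \cdot 10^{9}$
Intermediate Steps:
$H{\left(v,u \right)} = \frac{75}{2}$ ($H{\left(v,u \right)} = - \frac{3}{2} + \frac{1}{2} \cdot 78 = - \frac{3}{2} + 39 = \frac{75}{2}$)
$\left(o{\left(-380,-83 \right)} + 458113\right) \left(H{\left(-79,450 \right)} + 19829\right) = \left(\left(9 - 83\right)^{2} + 458113\right) \left(\frac{75}{2} + 19829\right) = \left(\left(-74\right)^{2} + 458113\right) \frac{39733}{2} = \left(5476 + 458113\right) \frac{39733}{2} = 463589 \cdot \frac{39733}{2} = \frac{18419781737}{2}$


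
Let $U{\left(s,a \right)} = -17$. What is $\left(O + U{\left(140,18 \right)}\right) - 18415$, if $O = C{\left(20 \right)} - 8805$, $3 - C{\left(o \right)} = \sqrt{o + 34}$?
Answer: $-27234 - 3 \sqrt{6} \approx -27241.0$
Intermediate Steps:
$C{\left(o \right)} = 3 - \sqrt{34 + o}$ ($C{\left(o \right)} = 3 - \sqrt{o + 34} = 3 - \sqrt{34 + o}$)
$O = -8802 - 3 \sqrt{6}$ ($O = \left(3 - \sqrt{34 + 20}\right) - 8805 = \left(3 - \sqrt{54}\right) - 8805 = \left(3 - 3 \sqrt{6}\right) - 8805 = -8802 - 3 \sqrt{6} \approx -8809.3$)
$\left(O + U{\left(140,18 \right)}\right) - 18415 = \left(\left(-8802 - 3 \sqrt{6}\right) - 17\right) - 18415 = \left(-8819 - 3 \sqrt{6}\right) - 18415 = -27234 - 3 \sqrt{6}$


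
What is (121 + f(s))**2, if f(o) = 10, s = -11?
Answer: 17161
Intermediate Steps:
(121 + f(s))**2 = (121 + 10)**2 = 131**2 = 17161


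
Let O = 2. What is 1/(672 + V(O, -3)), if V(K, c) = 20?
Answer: 1/692 ≈ 0.0014451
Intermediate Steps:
1/(672 + V(O, -3)) = 1/(672 + 20) = 1/692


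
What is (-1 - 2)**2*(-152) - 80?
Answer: -1448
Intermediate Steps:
(-1 - 2)**2*(-152) - 80 = (-3)**2*(-152) - 80 = 9*(-152) - 80 = -1368 - 80 = -1448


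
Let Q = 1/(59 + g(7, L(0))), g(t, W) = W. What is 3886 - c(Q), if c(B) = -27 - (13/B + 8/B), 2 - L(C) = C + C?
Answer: 5194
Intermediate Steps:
L(C) = 2 - 2*C (L(C) = 2 - (C + C) = 2 - 2*C)
Q = 1/61 (Q = 1/(59 + (2 - 2*0)) = 1/(59 + (2 + 0)) = 1/(59 + 2) = 1/61 ≈ 0.016393)
c(B) = -27 - 21/B
3886 - c(Q) = 3886 - (-27 - 21/1/61) = 3886 - (-27 - 21*61) = 3886 - (-27 - 1281) = 3886 - 1*(-1308) = 3886 + 1308 = 5194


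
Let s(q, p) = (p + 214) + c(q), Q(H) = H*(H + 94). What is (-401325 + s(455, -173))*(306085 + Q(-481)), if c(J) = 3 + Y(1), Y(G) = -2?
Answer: -197524333656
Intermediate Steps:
Q(H) = H*(94 + H)
c(J) = 1 (c(J) = 3 - 2 = 1)
s(q, p) = 215 + p (s(q, p) = (p + 214) + 1 = (214 + p) + 1 = 215 + p)
(-401325 + s(455, -173))*(306085 + Q(-481)) = (-401325 + (215 - 173))*(306085 - 481*(94 - 481)) = (-401325 + 42)*(306085 - 481*(-387)) = -401283*(306085 + 186147) = -401283*492232 = -197524333656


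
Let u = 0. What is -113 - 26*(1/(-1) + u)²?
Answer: -139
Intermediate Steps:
-113 - 26*(1/(-1) + u)² = -113 - 26*(1/(-1) + 0)² = -113 - 26*(-1 + 0)² = -113 - 26*(-1)² = -113 - 26*1 = -113 - 26 = -139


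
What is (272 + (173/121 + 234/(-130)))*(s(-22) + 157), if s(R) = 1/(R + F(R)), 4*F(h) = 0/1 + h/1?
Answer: 1418712688/33275 ≈ 42636.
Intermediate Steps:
F(h) = h/4 (F(h) = (0/1 + h/1)/4 = (0*1 + h*1)/4 = (0 + h)/4 = h/4)
s(R) = 4/(5*R) (s(R) = 1/(R + R/4) = 1/(5*R/4) = 4/(5*R))
(272 + (173/121 + 234/(-130)))*(s(-22) + 157) = (272 + (173/121 + 234/(-130)))*((⅘)/(-22) + 157) = (272 + (173*(1/121) + 234*(-1/130)))*((⅘)*(-1/22) + 157) = (272 + (173/121 - 9/5))*(-2/55 + 157) = (272 - 224/605)*(8633/55) = (164336/605)*(8633/55) = 1418712688/33275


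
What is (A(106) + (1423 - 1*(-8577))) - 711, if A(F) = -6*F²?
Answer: -58127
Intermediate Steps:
(A(106) + (1423 - 1*(-8577))) - 711 = (-6*106² + (1423 - 1*(-8577))) - 711 = (-6*11236 + (1423 + 8577)) - 711 = (-67416 + 10000) - 711 = -57416 - 711 = -58127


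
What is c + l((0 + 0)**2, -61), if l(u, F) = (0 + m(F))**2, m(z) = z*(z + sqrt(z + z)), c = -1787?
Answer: 13390092 - 453962*I*sqrt(122) ≈ 1.339e+7 - 5.0142e+6*I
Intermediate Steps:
m(z) = z*(z + sqrt(2)*sqrt(z)) (m(z) = z*(z + sqrt(2*z)) = z*(z + sqrt(2)*sqrt(z)))
l(u, F) = (F**2 + sqrt(2)*F**(3/2))**2 (l(u, F) = (0 + (F**2 + sqrt(2)*F**(3/2)))**2 = (F**2 + sqrt(2)*F**(3/2))**2)
c + l((0 + 0)**2, -61) = -1787 + ((-61)**2 + sqrt(2)*(-61)**(3/2))**2 = -1787 + (3721 + sqrt(2)*(-61*I*sqrt(61)))**2 = -1787 + (3721 - 61*I*sqrt(122))**2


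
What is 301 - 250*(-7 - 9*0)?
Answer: 2051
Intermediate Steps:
301 - 250*(-7 - 9*0) = 301 - 250*(-7 + 0) = 301 - 250*(-7) = 301 + 1750 = 2051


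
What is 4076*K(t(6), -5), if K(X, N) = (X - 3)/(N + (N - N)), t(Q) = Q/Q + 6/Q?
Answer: 4076/5 ≈ 815.20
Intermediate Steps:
t(Q) = 1 + 6/Q
K(X, N) = (-3 + X)/N (K(X, N) = (-3 + X)/(N + 0) = (-3 + X)/N)
4076*K(t(6), -5) = 4076*((-3 + (6 + 6)/6)/(-5)) = 4076*(-(-3 + (⅙)*12)/5) = 4076*(-(-3 + 2)/5) = 4076*(-⅕*(-1)) = 4076*(⅕) = 4076/5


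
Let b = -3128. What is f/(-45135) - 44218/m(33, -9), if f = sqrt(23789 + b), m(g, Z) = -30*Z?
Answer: -22109/135 - sqrt(20661)/45135 ≈ -163.77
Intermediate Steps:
f = sqrt(20661) (f = sqrt(23789 - 3128) = sqrt(20661) ≈ 143.74)
f/(-45135) - 44218/m(33, -9) = sqrt(20661)/(-45135) - 44218/((-30*(-9))) = sqrt(20661)*(-1/45135) - 44218/270 = -sqrt(20661)/45135 - 44218*1/270 = -sqrt(20661)/45135 - 22109/135 = -22109/135 - sqrt(20661)/45135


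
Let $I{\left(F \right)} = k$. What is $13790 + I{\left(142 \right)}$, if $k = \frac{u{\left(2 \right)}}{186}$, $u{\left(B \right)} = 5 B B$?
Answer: $\frac{1282480}{93} \approx 13790.0$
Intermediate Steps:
$u{\left(B \right)} = 5 B^{2}$
$k = \frac{10}{93}$ ($k = \frac{5 \cdot 2^{2}}{186} = 5 \cdot 4 \cdot \frac{1}{186} = 20 \cdot \frac{1}{186} = \frac{10}{93} \approx 0.10753$)
$I{\left(F \right)} = \frac{10}{93}$
$13790 + I{\left(142 \right)} = 13790 + \frac{10}{93} = \frac{1282480}{93}$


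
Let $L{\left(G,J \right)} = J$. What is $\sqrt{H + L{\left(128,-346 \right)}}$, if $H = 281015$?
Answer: $\sqrt{280669} \approx 529.78$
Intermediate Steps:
$\sqrt{H + L{\left(128,-346 \right)}} = \sqrt{281015 - 346} = \sqrt{280669}$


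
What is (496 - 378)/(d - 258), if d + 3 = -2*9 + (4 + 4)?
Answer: -118/271 ≈ -0.43542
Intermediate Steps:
d = -13 (d = -3 + (-2*9 + (4 + 4)) = -3 + (-18 + 8) = -3 - 10 = -13)
(496 - 378)/(d - 258) = (496 - 378)/(-13 - 258) = 118/(-271) = 118*(-1/271) = -118/271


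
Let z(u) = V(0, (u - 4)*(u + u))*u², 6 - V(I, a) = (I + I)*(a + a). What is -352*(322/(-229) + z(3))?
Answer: -4239488/229 ≈ -18513.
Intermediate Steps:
V(I, a) = 6 - 4*I*a (V(I, a) = 6 - (I + I)*(a + a) = 6 - 2*I*2*a = 6 - 4*I*a)
z(u) = 6*u² (z(u) = (6 - 4*0*(u - 4)*(u + u))*u² = (6 - 4*0*(-4 + u)*(2*u))*u² = (6 - 4*0*2*u*(-4 + u))*u² = (6 + 0)*u² = 6*u²)
-352*(322/(-229) + z(3)) = -352*(322/(-229) + 6*3²) = -352*(322*(-1/229) + 6*9) = -352*(-322/229 + 54) = -352*12044/229 = -4239488/229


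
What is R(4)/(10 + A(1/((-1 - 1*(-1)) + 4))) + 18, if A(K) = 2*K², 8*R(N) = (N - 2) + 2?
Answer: 1462/81 ≈ 18.049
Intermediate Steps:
R(N) = N/8 (R(N) = ((N - 2) + 2)/8 = ((-2 + N) + 2)/8 = N/8)
R(4)/(10 + A(1/((-1 - 1*(-1)) + 4))) + 18 = ((⅛)*4)/(10 + 2*(1/((-1 - 1*(-1)) + 4))²) + 18 = 1/(2*(10 + 2*(1/((-1 + 1) + 4))²)) + 18 = 1/(2*(10 + 2*(1/(0 + 4))²)) + 18 = 1/(2*(10 + 2*(1/4)²)) + 18 = 1/(2*(10 + 2*(¼)²)) + 18 = 1/(2*(10 + 2*(1/16))) + 18 = 1/(2*(10 + ⅛)) + 18 = 1/(2*(81/8)) + 18 = (½)*(8/81) + 18 = 4/81 + 18 = 1462/81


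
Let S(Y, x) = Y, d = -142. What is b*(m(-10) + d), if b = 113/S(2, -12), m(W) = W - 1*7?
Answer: -17967/2 ≈ -8983.5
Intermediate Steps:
m(W) = -7 + W (m(W) = W - 7 = -7 + W)
b = 113/2 ≈ 56.500
b*(m(-10) + d) = 113*((-7 - 10) - 142)/2 = 113*(-17 - 142)/2 = (113/2)*(-159) = -17967/2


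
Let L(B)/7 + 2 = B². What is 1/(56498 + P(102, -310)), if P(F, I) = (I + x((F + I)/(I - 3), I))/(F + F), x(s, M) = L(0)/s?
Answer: 7072/399542379 ≈ 1.7700e-5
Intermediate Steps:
L(B) = -14 + 7*B²
x(s, M) = -14/s (x(s, M) = (-14 + 7*0²)/s = (-14 + 7*0)/s = (-14 + 0)/s = -14/s)
P(F, I) = (I - 14*(-3 + I)/(F + I))/(2*F) (P(F, I) = (I - 14*(I - 3)/(F + I))/(F + F) = (I - 14*(-3 + I)/(F + I))/((2*F)) = (I - 14*(-3 + I)/(F + I))*(1/(2*F)) = (I - 14*(-3 + I)/(F + I))/(2*F))
1/(56498 + P(102, -310)) = 1/(56498 + (½)*(42 - 14*(-310) - 310*(102 - 310))/(102*(102 - 310))) = 1/(56498 + (½)*(1/102)*(42 + 4340 - 310*(-208))/(-208)) = 1/(56498 + (½)*(1/102)*(-1/208)*(42 + 4340 + 64480)) = 1/(56498 + (½)*(1/102)*(-1/208)*68862) = 1/(56498 - 11477/7072) = 1/(399542379/7072) = 7072/399542379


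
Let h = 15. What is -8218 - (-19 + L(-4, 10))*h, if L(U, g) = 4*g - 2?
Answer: -8503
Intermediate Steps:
L(U, g) = -2 + 4*g
-8218 - (-19 + L(-4, 10))*h = -8218 - (-19 + (-2 + 4*10))*15 = -8218 - (-19 + (-2 + 40))*15 = -8218 - (-19 + 38)*15 = -8218 - 19*15 = -8218 - 1*285 = -8218 - 285 = -8503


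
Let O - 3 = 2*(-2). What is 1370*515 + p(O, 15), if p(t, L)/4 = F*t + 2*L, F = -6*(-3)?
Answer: 705598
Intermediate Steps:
F = 18
O = -1 (O = 3 + 2*(-2) = 3 - 4 = -1)
p(t, L) = 8*L + 72*t (p(t, L) = 4*(18*t + 2*L) = 4*(2*L + 18*t) = 8*L + 72*t)
1370*515 + p(O, 15) = 1370*515 + (8*15 + 72*(-1)) = 705550 + (120 - 72) = 705550 + 48 = 705598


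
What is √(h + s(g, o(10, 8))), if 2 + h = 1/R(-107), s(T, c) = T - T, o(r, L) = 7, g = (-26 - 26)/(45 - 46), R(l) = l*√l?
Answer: √(-22898 + I*√107)/107 ≈ 0.00031943 + 1.4142*I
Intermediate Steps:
R(l) = l^(3/2)
g = 52 (g = -52/(-1) = -52*(-1) = 52)
s(T, c) = 0
h = -2 + I*√107/11449 (h = -2 + 1/((-107)^(3/2)) = -2 + 1/(-107*I*√107) = -2 + I*√107/11449 ≈ -2.0 + 0.00090349*I)
√(h + s(g, o(10, 8))) = √((-2 + I*√107/11449) + 0) = √(-2 + I*√107/11449)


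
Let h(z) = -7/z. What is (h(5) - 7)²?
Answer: 1764/25 ≈ 70.560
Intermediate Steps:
(h(5) - 7)² = (-7/5 - 7)² = (-42/5)² = 1764/25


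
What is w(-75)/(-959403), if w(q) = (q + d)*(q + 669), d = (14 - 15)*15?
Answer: 17820/319801 ≈ 0.055722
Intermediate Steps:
d = -15 (d = -1*15 = -15)
w(q) = (-15 + q)*(669 + q) (w(q) = (q - 15)*(q + 669) = (-15 + q)*(669 + q))
w(-75)/(-959403) = (-10035 + (-75)**2 + 654*(-75))/(-959403) = (-10035 + 5625 - 49050)*(-1/959403) = -53460*(-1/959403) = 17820/319801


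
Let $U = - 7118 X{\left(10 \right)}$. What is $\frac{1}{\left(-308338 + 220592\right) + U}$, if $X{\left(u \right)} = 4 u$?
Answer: $- \frac{1}{372466} \approx -2.6848 \cdot 10^{-6}$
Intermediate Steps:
$U = -284720$ ($U = - 7118 \cdot 4 \cdot 10 = \left(-7118\right) 40 = -284720$)
$\frac{1}{\left(-308338 + 220592\right) + U} = \frac{1}{\left(-308338 + 220592\right) - 284720} = \frac{1}{-87746 - 284720} = \frac{1}{-372466} = - \frac{1}{372466}$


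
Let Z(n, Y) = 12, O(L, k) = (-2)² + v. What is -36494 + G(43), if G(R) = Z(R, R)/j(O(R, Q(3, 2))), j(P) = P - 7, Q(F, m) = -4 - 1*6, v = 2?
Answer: -36506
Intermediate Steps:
Q(F, m) = -10 (Q(F, m) = -4 - 6 = -10)
O(L, k) = 6 (O(L, k) = (-2)² + 2 = 4 + 2 = 6)
j(P) = -7 + P
G(R) = -12 (G(R) = 12/(-7 + 6) = 12/(-1) = 12*(-1) = -12)
-36494 + G(43) = -36494 - 12 = -36506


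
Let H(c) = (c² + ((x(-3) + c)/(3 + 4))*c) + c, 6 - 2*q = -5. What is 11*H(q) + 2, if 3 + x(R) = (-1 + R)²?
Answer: 3886/7 ≈ 555.14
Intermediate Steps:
q = 11/2 (q = 3 - ½*(-5) = 3 + 5/2 = 11/2 ≈ 5.5000)
x(R) = -3 + (-1 + R)²
H(c) = c + c² + c*(13/7 + c/7) (H(c) = (c² + (((-3 + (-1 - 3)²) + c)/(3 + 4))*c) + c = (c² + (((-3 + (-4)²) + c)/7)*c) + c = (c² + (((-3 + 16) + c)*(⅐))*c) + c = (c² + ((13 + c)*(⅐))*c) + c = (c² + (13/7 + c/7)*c) + c = (c² + c*(13/7 + c/7)) + c = c + c² + c*(13/7 + c/7))
11*H(q) + 2 = 11*((4/7)*(11/2)*(5 + 2*(11/2))) + 2 = 11*((4/7)*(11/2)*(5 + 11)) + 2 = 11*((4/7)*(11/2)*16) + 2 = 11*(352/7) + 2 = 3872/7 + 2 = 3886/7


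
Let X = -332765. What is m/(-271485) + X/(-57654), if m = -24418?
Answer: 10194277933/1739132910 ≈ 5.8617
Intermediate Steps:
m/(-271485) + X/(-57654) = -24418/(-271485) - 332765/(-57654) = -24418*(-1/271485) - 332765*(-1/57654) = 24418/271485 + 332765/57654 = 10194277933/1739132910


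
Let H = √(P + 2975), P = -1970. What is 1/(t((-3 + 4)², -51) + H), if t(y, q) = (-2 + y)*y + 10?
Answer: -3/308 + √1005/924 ≈ 0.024569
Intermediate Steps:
t(y, q) = 10 + y*(-2 + y) (t(y, q) = y*(-2 + y) + 10 = 10 + y*(-2 + y))
H = √1005 (H = √(-1970 + 2975) = √1005 ≈ 31.702)
1/(t((-3 + 4)², -51) + H) = 1/((10 + ((-3 + 4)²)² - 2*(-3 + 4)²) + √1005) = 1/((10 + (1²)² - 2*1²) + √1005) = 1/((10 + 1² - 2*1) + √1005) = 1/((10 + 1 - 2) + √1005) = 1/(9 + √1005)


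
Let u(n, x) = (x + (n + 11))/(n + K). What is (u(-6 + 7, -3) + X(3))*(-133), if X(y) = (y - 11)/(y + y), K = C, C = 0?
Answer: -3059/3 ≈ -1019.7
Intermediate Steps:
K = 0
X(y) = (-11 + y)/(2*y) (X(y) = (-11 + y)/((2*y)) = (-11 + y)*(1/(2*y)) = (-11 + y)/(2*y))
u(n, x) = (11 + n + x)/n (u(n, x) = (x + (n + 11))/(n + 0) = (x + (11 + n))/n = (11 + n + x)/n)
(u(-6 + 7, -3) + X(3))*(-133) = ((11 + (-6 + 7) - 3)/(-6 + 7) + (½)*(-11 + 3)/3)*(-133) = ((11 + 1 - 3)/1 + (½)*(⅓)*(-8))*(-133) = (1*9 - 4/3)*(-133) = (9 - 4/3)*(-133) = (23/3)*(-133) = -3059/3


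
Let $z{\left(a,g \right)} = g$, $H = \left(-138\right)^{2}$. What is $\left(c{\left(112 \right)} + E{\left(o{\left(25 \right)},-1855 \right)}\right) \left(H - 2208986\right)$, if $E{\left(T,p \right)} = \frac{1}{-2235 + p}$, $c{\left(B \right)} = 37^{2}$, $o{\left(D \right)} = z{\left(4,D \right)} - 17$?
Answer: $- \frac{6130971477939}{2045} \approx -2.998 \cdot 10^{9}$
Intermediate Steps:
$H = 19044$
$o{\left(D \right)} = -17 + D$ ($o{\left(D \right)} = D - 17 = -17 + D$)
$c{\left(B \right)} = 1369$
$\left(c{\left(112 \right)} + E{\left(o{\left(25 \right)},-1855 \right)}\right) \left(H - 2208986\right) = \left(1369 + \frac{1}{-2235 - 1855}\right) \left(19044 - 2208986\right) = \left(1369 + \frac{1}{-4090}\right) \left(19044 - 2208986\right) = \left(1369 - \frac{1}{4090}\right) \left(-2189942\right) = \frac{5599209}{4090} \left(-2189942\right) = - \frac{6130971477939}{2045}$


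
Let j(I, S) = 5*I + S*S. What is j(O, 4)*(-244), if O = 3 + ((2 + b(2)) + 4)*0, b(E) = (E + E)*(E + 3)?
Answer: -7564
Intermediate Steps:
b(E) = 2*E*(3 + E) (b(E) = (2*E)*(3 + E) = 2*E*(3 + E))
O = 3 (O = 3 + ((2 + 2*2*(3 + 2)) + 4)*0 = 3 + ((2 + 2*2*5) + 4)*0 = 3 + ((2 + 20) + 4)*0 = 3 + (22 + 4)*0 = 3 + 26*0 = 3 + 0 = 3)
j(I, S) = S² + 5*I (j(I, S) = 5*I + S² = S² + 5*I)
j(O, 4)*(-244) = (4² + 5*3)*(-244) = (16 + 15)*(-244) = 31*(-244) = -7564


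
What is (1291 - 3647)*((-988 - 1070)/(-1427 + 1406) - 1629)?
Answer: 3607036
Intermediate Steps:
(1291 - 3647)*((-988 - 1070)/(-1427 + 1406) - 1629) = -2356*(-2058/(-21) - 1629) = -2356*(-2058*(-1/21) - 1629) = -2356*(98 - 1629) = -2356*(-1531) = 3607036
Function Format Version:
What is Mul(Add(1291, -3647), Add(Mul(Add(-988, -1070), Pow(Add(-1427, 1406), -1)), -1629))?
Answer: 3607036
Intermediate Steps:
Mul(Add(1291, -3647), Add(Mul(Add(-988, -1070), Pow(Add(-1427, 1406), -1)), -1629)) = Mul(-2356, Add(Mul(-2058, Pow(-21, -1)), -1629)) = Mul(-2356, Add(Mul(-2058, Rational(-1, 21)), -1629)) = Mul(-2356, Add(98, -1629)) = Mul(-2356, -1531) = 3607036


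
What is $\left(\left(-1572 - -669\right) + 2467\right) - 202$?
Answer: $1362$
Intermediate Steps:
$\left(\left(-1572 - -669\right) + 2467\right) - 202 = \left(\left(-1572 + 669\right) + 2467\right) - 202 = \left(-903 + 2467\right) - 202 = 1564 - 202 = 1362$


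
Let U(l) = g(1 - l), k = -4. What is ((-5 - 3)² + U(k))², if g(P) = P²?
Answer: 7921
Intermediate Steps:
U(l) = (1 - l)²
((-5 - 3)² + U(k))² = ((-5 - 3)² + (-1 - 4)²)² = ((-8)² + (-5)²)² = (64 + 25)² = 89² = 7921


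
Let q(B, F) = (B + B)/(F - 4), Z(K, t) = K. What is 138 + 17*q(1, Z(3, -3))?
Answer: 104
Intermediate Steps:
q(B, F) = 2*B/(-4 + F) (q(B, F) = (2*B)/(-4 + F) = 2*B/(-4 + F))
138 + 17*q(1, Z(3, -3)) = 138 + 17*(2*1/(-4 + 3)) = 138 + 17*(2*1/(-1)) = 138 + 17*(2*1*(-1)) = 138 + 17*(-2) = 138 - 34 = 104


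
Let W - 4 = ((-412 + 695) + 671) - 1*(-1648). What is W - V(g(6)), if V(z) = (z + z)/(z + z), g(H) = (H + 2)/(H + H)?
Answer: 2605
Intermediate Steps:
g(H) = (2 + H)/(2*H) (g(H) = (2 + H)/((2*H)) = (2 + H)*(1/(2*H)) = (2 + H)/(2*H))
V(z) = 1 (V(z) = (2*z)/((2*z)) = (2*z)*(1/(2*z)) = 1)
W = 2606 (W = 4 + (((-412 + 695) + 671) - 1*(-1648)) = 4 + ((283 + 671) + 1648) = 4 + (954 + 1648) = 4 + 2602 = 2606)
W - V(g(6)) = 2606 - 1*1 = 2606 - 1 = 2605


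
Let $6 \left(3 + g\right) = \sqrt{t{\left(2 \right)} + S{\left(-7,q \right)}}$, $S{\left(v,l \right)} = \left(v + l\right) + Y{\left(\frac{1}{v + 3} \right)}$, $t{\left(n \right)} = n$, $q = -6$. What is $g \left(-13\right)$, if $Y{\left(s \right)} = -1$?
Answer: $39 - \frac{13 i \sqrt{3}}{3} \approx 39.0 - 7.5056 i$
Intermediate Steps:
$S{\left(v,l \right)} = -1 + l + v$ ($S{\left(v,l \right)} = \left(v + l\right) - 1 = \left(l + v\right) - 1 = -1 + l + v$)
$g = -3 + \frac{i \sqrt{3}}{3}$ ($g = -3 + \frac{\sqrt{2 - 14}}{6} = -3 + \frac{\sqrt{-12}}{6} = -3 + \frac{2 i \sqrt{3}}{6} = -3 + \frac{i \sqrt{3}}{3} \approx -3.0 + 0.57735 i$)
$g \left(-13\right) = \left(-3 + \frac{i \sqrt{3}}{3}\right) \left(-13\right) = 39 - \frac{13 i \sqrt{3}}{3}$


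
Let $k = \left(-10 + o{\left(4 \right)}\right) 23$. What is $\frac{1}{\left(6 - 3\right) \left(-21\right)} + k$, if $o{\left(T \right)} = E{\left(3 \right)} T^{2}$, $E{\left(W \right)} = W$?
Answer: $\frac{55061}{63} \approx 873.98$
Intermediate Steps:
$o{\left(T \right)} = 3 T^{2}$
$k = 874$ ($k = \left(-10 + 3 \cdot 4^{2}\right) 23 = \left(-10 + 3 \cdot 16\right) 23 = \left(-10 + 48\right) 23 = 38 \cdot 23 = 874$)
$\frac{1}{\left(6 - 3\right) \left(-21\right)} + k = \frac{1}{\left(6 - 3\right) \left(-21\right)} + 874 = \frac{1}{3 \left(-21\right)} + 874 = \frac{1}{-63} + 874 = - \frac{1}{63} + 874 = \frac{55061}{63}$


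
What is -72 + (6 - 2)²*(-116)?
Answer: -1928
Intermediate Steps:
-72 + (6 - 2)²*(-116) = -72 + 4²*(-116) = -72 + 16*(-116) = -72 - 1856 = -1928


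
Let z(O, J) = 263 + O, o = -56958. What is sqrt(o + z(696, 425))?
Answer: I*sqrt(55999) ≈ 236.64*I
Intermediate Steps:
sqrt(o + z(696, 425)) = sqrt(-56958 + (263 + 696)) = sqrt(-56958 + 959) = sqrt(-55999) = I*sqrt(55999)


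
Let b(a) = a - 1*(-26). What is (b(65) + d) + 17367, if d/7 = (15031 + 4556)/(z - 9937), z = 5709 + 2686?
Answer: 8927709/514 ≈ 17369.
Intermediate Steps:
b(a) = 26 + a (b(a) = a + 26 = 26 + a)
z = 8395
d = -45703/514 (d = 7*((15031 + 4556)/(8395 - 9937)) = 7*(19587/(-1542)) = 7*(19587*(-1/1542)) = 7*(-6529/514) = -45703/514 ≈ -88.916)
(b(65) + d) + 17367 = ((26 + 65) - 45703/514) + 17367 = (91 - 45703/514) + 17367 = 1071/514 + 17367 = 8927709/514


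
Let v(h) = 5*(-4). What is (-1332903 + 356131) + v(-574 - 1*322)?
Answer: -976792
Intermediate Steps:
v(h) = -20
(-1332903 + 356131) + v(-574 - 1*322) = (-1332903 + 356131) - 20 = -976772 - 20 = -976792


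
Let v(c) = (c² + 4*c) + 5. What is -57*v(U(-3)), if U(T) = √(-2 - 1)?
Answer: -114 - 228*I*√3 ≈ -114.0 - 394.91*I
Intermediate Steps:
U(T) = I*√3 (U(T) = √(-3) = I*√3)
v(c) = 5 + c² + 4*c
-57*v(U(-3)) = -57*(5 + (I*√3)² + 4*(I*√3)) = -57*(5 - 3 + 4*I*√3) = -57*(2 + 4*I*√3) = -114 - 228*I*√3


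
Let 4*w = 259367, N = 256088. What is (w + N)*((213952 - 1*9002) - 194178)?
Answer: 3457055267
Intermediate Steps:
w = 259367/4 (w = (¼)*259367 = 259367/4 ≈ 64842.)
(w + N)*((213952 - 1*9002) - 194178) = (259367/4 + 256088)*((213952 - 1*9002) - 194178) = 1283719*((213952 - 9002) - 194178)/4 = 1283719*(204950 - 194178)/4 = (1283719/4)*10772 = 3457055267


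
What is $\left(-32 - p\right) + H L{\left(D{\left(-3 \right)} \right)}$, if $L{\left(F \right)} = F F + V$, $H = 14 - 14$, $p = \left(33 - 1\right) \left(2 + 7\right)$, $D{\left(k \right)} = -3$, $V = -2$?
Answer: $-320$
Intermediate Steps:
$p = 288$ ($p = 32 \cdot 9 = 288$)
$H = 0$
$L{\left(F \right)} = -2 + F^{2}$ ($L{\left(F \right)} = F F - 2 = F^{2} - 2 = -2 + F^{2}$)
$\left(-32 - p\right) + H L{\left(D{\left(-3 \right)} \right)} = \left(-32 - 288\right) + 0 \left(-2 + \left(-3\right)^{2}\right) = \left(-32 - 288\right) + 0 \left(-2 + 9\right) = -320 + 0 \cdot 7 = -320 + 0 = -320$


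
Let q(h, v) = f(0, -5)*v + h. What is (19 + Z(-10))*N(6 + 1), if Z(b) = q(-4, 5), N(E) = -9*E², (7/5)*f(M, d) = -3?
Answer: -1890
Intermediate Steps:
f(M, d) = -15/7 (f(M, d) = (5/7)*(-3) = -15/7)
q(h, v) = h - 15*v/7 (q(h, v) = -15*v/7 + h = h - 15*v/7)
Z(b) = -103/7 (Z(b) = -4 - 15/7*5 = -4 - 75/7 = -103/7)
(19 + Z(-10))*N(6 + 1) = (19 - 103/7)*(-9*(6 + 1)²) = 30*(-9*7²)/7 = 30*(-9*49)/7 = (30/7)*(-441) = -1890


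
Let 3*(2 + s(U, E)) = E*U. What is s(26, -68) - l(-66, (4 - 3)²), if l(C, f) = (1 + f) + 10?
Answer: -1810/3 ≈ -603.33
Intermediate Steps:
s(U, E) = -2 + E*U/3 (s(U, E) = -2 + (E*U)/3 = -2 + E*U/3)
l(C, f) = 11 + f
s(26, -68) - l(-66, (4 - 3)²) = (-2 + (⅓)*(-68)*26) - (11 + (4 - 3)²) = (-2 - 1768/3) - (11 + 1²) = -1774/3 - (11 + 1) = -1774/3 - 1*12 = -1774/3 - 12 = -1810/3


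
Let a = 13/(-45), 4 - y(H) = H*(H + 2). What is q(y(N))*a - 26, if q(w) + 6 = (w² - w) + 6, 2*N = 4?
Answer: -286/9 ≈ -31.778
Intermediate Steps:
N = 2 (N = (½)*4 = 2)
y(H) = 4 - H*(2 + H) (y(H) = 4 - H*(H + 2) = 4 - H*(2 + H))
q(w) = w² - w (q(w) = -6 + ((w² - w) + 6) = -6 + (6 + w² - w) = w² - w)
a = -13/45 (a = 13*(-1/45) = -13/45 ≈ -0.28889)
q(y(N))*a - 26 = ((4 - 1*2² - 2*2)*(-1 + (4 - 1*2² - 2*2)))*(-13/45) - 26 = ((4 - 1*4 - 4)*(-1 + (4 - 1*4 - 4)))*(-13/45) - 26 = ((4 - 4 - 4)*(-1 + (4 - 4 - 4)))*(-13/45) - 26 = -4*(-1 - 4)*(-13/45) - 26 = -4*(-5)*(-13/45) - 26 = 20*(-13/45) - 26 = -52/9 - 26 = -286/9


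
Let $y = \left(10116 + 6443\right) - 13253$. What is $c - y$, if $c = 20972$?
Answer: $17666$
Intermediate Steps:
$y = 3306$ ($y = 16559 - 13253 = 3306$)
$c - y = 20972 - 3306 = 17666$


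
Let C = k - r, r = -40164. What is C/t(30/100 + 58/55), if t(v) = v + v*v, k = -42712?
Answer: -4404400/5513 ≈ -798.91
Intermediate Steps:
t(v) = v + v²
C = -2548 (C = -42712 - 1*(-40164) = -42712 + 40164 = -2548)
C/t(30/100 + 58/55) = -2548*1/((1 + (30/100 + 58/55))*(30/100 + 58/55)) = -2548*1/((1 + (30*(1/100) + 58*(1/55)))*(30*(1/100) + 58*(1/55))) = -2548*1/((1 + (3/10 + 58/55))*(3/10 + 58/55)) = -2548*110/(149*(1 + 149/110)) = -2548/((149/110)*(259/110)) = -2548/38591/12100 = -2548*12100/38591 = -4404400/5513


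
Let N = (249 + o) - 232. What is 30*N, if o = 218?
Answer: 7050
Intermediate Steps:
N = 235 (N = (249 + 218) - 232 = 467 - 232 = 235)
30*N = 30*235 = 7050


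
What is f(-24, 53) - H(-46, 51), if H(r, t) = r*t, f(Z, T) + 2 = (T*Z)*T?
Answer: -65072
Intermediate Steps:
f(Z, T) = -2 + Z*T² (f(Z, T) = -2 + (T*Z)*T = -2 + Z*T²)
f(-24, 53) - H(-46, 51) = (-2 - 24*53²) - (-46)*51 = (-2 - 24*2809) - 1*(-2346) = (-2 - 67416) + 2346 = -67418 + 2346 = -65072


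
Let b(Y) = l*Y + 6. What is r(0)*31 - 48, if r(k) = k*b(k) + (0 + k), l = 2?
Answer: -48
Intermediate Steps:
b(Y) = 6 + 2*Y (b(Y) = 2*Y + 6 = 6 + 2*Y)
r(k) = k + k*(6 + 2*k) (r(k) = k*(6 + 2*k) + (0 + k) = k*(6 + 2*k) + k = k + k*(6 + 2*k))
r(0)*31 - 48 = (0*(7 + 2*0))*31 - 48 = (0*(7 + 0))*31 - 48 = (0*7)*31 - 48 = 0*31 - 48 = 0 - 48 = -48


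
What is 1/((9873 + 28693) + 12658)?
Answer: 1/51224 ≈ 1.9522e-5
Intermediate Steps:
1/((9873 + 28693) + 12658) = 1/(38566 + 12658) = 1/51224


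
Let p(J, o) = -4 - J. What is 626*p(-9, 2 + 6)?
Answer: 3130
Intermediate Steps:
626*p(-9, 2 + 6) = 626*(-4 - 1*(-9)) = 626*(-4 + 9) = 626*5 = 3130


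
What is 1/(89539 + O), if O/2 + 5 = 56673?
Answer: 1/202875 ≈ 4.9291e-6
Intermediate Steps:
O = 113336 (O = -10 + 2*56673 = -10 + 113346 = 113336)
1/(89539 + O) = 1/(89539 + 113336) = 1/202875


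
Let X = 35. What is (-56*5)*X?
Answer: -9800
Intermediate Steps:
(-56*5)*X = -56*5*35 = -280*35 = -9800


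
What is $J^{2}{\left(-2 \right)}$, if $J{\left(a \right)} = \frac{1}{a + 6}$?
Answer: $\frac{1}{16} \approx 0.0625$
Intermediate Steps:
$J{\left(a \right)} = \frac{1}{6 + a}$
$J^{2}{\left(-2 \right)} = \left(\frac{1}{6 - 2}\right)^{2} = \left(\frac{1}{4}\right)^{2} = \frac{1}{16}$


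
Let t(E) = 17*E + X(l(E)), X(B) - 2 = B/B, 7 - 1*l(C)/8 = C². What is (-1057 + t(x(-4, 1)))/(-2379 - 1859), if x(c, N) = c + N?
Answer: 85/326 ≈ 0.26074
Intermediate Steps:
l(C) = 56 - 8*C²
x(c, N) = N + c
X(B) = 3 (X(B) = 2 + B/B = 2 + 1 = 3)
t(E) = 3 + 17*E (t(E) = 17*E + 3 = 3 + 17*E)
(-1057 + t(x(-4, 1)))/(-2379 - 1859) = (-1057 + (3 + 17*(1 - 4)))/(-2379 - 1859) = (-1057 + (3 + 17*(-3)))/(-4238) = (-1057 + (3 - 51))*(-1/4238) = (-1057 - 48)*(-1/4238) = -1105*(-1/4238) = 85/326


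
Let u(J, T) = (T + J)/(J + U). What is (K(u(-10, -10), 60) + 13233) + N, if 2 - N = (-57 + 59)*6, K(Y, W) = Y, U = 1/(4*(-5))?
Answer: 2658223/201 ≈ 13225.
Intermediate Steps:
U = -1/20 (U = 1/(-20) = -1/20 ≈ -0.050000)
u(J, T) = (J + T)/(-1/20 + J) (u(J, T) = (T + J)/(J - 1/20) = (J + T)/(-1/20 + J))
N = -10 (N = 2 - (-57 + 59)*6 = 2 - 2*6 = 2 - 1*12 = 2 - 12 = -10)
(K(u(-10, -10), 60) + 13233) + N = (20*(-10 - 10)/(-1 + 20*(-10)) + 13233) - 10 = (20*(-20)/(-1 - 200) + 13233) - 10 = (20*(-20)/(-201) + 13233) - 10 = (20*(-1/201)*(-20) + 13233) - 10 = (400/201 + 13233) - 10 = 2660233/201 - 10 = 2658223/201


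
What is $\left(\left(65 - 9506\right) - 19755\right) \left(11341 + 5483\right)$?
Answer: $-491193504$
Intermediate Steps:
$\left(\left(65 - 9506\right) - 19755\right) \left(11341 + 5483\right) = \left(\left(65 - 9506\right) - 19755\right) 16824 = \left(-9441 - 19755\right) 16824 = \left(-29196\right) 16824 = -491193504$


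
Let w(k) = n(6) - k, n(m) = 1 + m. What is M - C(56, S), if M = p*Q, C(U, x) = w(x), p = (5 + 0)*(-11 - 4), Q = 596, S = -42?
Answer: -44749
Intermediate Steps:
w(k) = 7 - k (w(k) = (1 + 6) - k = 7 - k)
p = -75 (p = 5*(-15) = -75)
C(U, x) = 7 - x
M = -44700 (M = -75*596 = -44700)
M - C(56, S) = -44700 - (7 - 1*(-42)) = -44700 - (7 + 42) = -44700 - 1*49 = -44700 - 49 = -44749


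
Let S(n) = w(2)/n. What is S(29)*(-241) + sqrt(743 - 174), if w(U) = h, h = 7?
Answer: -1687/29 + sqrt(569) ≈ -34.319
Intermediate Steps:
w(U) = 7
S(n) = 7/n
S(29)*(-241) + sqrt(743 - 174) = (7/29)*(-241) + sqrt(743 - 174) = (7*(1/29))*(-241) + sqrt(569) = (7/29)*(-241) + sqrt(569) = -1687/29 + sqrt(569)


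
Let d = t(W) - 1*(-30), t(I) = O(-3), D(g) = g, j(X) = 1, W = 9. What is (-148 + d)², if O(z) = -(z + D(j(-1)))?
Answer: 13456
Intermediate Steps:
O(z) = -1 - z (O(z) = -(z + 1) = -(1 + z) = -1 - z)
t(I) = 2 (t(I) = -1 - 1*(-3) = -1 + 3 = 2)
d = 32 (d = 2 - 1*(-30) = 2 + 30 = 32)
(-148 + d)² = (-148 + 32)² = (-116)² = 13456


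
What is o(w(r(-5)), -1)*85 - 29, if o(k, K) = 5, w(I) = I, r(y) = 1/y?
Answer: 396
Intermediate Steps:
r(y) = 1/y
o(w(r(-5)), -1)*85 - 29 = 5*85 - 29 = 425 - 29 = 396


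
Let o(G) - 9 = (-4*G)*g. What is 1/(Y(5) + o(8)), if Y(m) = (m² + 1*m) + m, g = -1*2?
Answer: 1/108 ≈ 0.0092593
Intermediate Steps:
g = -2
Y(m) = m² + 2*m (Y(m) = (m² + m) + m = (m + m²) + m = m² + 2*m)
o(G) = 9 + 8*G (o(G) = 9 - 4*G*(-2) = 9 + 8*G)
1/(Y(5) + o(8)) = 1/(5*(2 + 5) + (9 + 8*8)) = 1/(5*7 + (9 + 64)) = 1/(35 + 73) = 1/108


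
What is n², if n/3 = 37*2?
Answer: 49284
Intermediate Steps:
n = 222 (n = 3*(37*2) = 3*74 = 222)
n² = 222² = 49284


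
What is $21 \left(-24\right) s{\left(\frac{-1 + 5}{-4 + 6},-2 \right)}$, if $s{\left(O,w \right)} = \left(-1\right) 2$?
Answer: $1008$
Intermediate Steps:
$s{\left(O,w \right)} = -2$
$21 \left(-24\right) s{\left(\frac{-1 + 5}{-4 + 6},-2 \right)} = 21 \left(-24\right) \left(-2\right) = \left(-504\right) \left(-2\right) = 1008$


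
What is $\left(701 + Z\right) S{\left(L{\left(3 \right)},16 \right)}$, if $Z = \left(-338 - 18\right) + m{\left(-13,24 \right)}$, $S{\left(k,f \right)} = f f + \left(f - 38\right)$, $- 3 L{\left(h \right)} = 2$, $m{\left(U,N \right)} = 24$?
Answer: $86346$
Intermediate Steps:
$L{\left(h \right)} = - \frac{2}{3}$ ($L{\left(h \right)} = \left(- \frac{1}{3}\right) 2 = - \frac{2}{3}$)
$S{\left(k,f \right)} = -38 + f + f^{2}$ ($S{\left(k,f \right)} = f^{2} + \left(-38 + f\right) = -38 + f + f^{2}$)
$Z = -332$ ($Z = \left(-338 - 18\right) + 24 = -356 + 24 = -332$)
$\left(701 + Z\right) S{\left(L{\left(3 \right)},16 \right)} = \left(701 - 332\right) \left(-38 + 16 + 16^{2}\right) = 369 \left(-38 + 16 + 256\right) = 369 \cdot 234 = 86346$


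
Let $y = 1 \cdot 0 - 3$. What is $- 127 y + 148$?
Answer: $529$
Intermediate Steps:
$y = -3$ ($y = 0 - 3 = -3$)
$- 127 y + 148 = \left(-127\right) \left(-3\right) + 148 = 381 + 148 = 529$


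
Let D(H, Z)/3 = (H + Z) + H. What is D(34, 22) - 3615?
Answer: -3345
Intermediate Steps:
D(H, Z) = 3*Z + 6*H (D(H, Z) = 3*((H + Z) + H) = 3*(Z + 2*H) = 3*Z + 6*H)
D(34, 22) - 3615 = (3*22 + 6*34) - 3615 = (66 + 204) - 3615 = 270 - 3615 = -3345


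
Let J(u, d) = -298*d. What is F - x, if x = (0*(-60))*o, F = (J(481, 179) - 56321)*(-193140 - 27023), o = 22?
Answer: 24143735069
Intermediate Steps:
F = 24143735069 (F = (-298*179 - 56321)*(-193140 - 27023) = (-53342 - 56321)*(-220163) = -109663*(-220163) = 24143735069)
x = 0 (x = (0*(-60))*22 = 0*22 = 0)
F - x = 24143735069 - 1*0 = 24143735069 + 0 = 24143735069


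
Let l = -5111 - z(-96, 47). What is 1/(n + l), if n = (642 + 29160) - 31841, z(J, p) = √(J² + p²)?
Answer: -286/2044443 + √457/10222215 ≈ -0.00013780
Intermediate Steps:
n = -2039 (n = 29802 - 31841 = -2039)
l = -5111 - 5*√457 (l = -5111 - √((-96)² + 47²) = -5111 - √(9216 + 2209) = -5111 - √11425 = -5111 - 5*√457 ≈ -5217.9)
1/(n + l) = 1/(-2039 + (-5111 - 5*√457)) = 1/(-7150 - 5*√457)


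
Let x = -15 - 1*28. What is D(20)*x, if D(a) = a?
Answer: -860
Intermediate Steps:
x = -43 (x = -15 - 28 = -43)
D(20)*x = 20*(-43) = -860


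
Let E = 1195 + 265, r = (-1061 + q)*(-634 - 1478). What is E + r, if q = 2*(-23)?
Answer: 2339444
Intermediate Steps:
q = -46
r = 2337984 (r = (-1061 - 46)*(-634 - 1478) = -1107*(-2112) = 2337984)
E = 1460
E + r = 1460 + 2337984 = 2339444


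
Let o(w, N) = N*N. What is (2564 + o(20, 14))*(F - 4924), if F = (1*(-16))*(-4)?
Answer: -13413600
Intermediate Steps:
F = 64 (F = -16*(-4) = 64)
o(w, N) = N²
(2564 + o(20, 14))*(F - 4924) = (2564 + 14²)*(64 - 4924) = (2564 + 196)*(-4860) = 2760*(-4860) = -13413600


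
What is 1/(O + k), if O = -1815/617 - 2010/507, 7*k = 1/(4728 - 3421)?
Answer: -953993677/6588319352 ≈ -0.14480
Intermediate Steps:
k = 1/9149 (k = 1/(7*(4728 - 3421)) = (⅐)/1307 = (⅐)*(1/1307) = 1/9149 ≈ 0.00010930)
O = -720125/104273 (O = -1815*1/617 - 2010*1/507 = -1815/617 - 670/169 = -720125/104273 ≈ -6.9062)
1/(O + k) = 1/(-720125/104273 + 1/9149) = 1/(-6588319352/953993677) = -953993677/6588319352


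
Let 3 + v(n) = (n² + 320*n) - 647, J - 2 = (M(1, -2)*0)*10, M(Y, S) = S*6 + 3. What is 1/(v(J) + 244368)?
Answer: 1/244362 ≈ 4.0923e-6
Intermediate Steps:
M(Y, S) = 3 + 6*S (M(Y, S) = 6*S + 3 = 3 + 6*S)
J = 2 (J = 2 + ((3 + 6*(-2))*0)*10 = 2 + ((3 - 12)*0)*10 = 2 - 9*0*10 = 2 + 0*10 = 2 + 0 = 2)
v(n) = -650 + n² + 320*n (v(n) = -3 + ((n² + 320*n) - 647) = -3 + (-647 + n² + 320*n) = -650 + n² + 320*n)
1/(v(J) + 244368) = 1/((-650 + 2² + 320*2) + 244368) = 1/((-650 + 4 + 640) + 244368) = 1/(-6 + 244368) = 1/244362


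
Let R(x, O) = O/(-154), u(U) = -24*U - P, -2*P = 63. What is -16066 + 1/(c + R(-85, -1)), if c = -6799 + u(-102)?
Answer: -5343567743/332601 ≈ -16066.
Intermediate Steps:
P = -63/2 (P = -½*63 = -63/2 ≈ -31.500)
u(U) = 63/2 - 24*U (u(U) = -24*U - 1*(-63/2) = -24*U + 63/2 = 63/2 - 24*U)
R(x, O) = -O/154 (R(x, O) = O*(-1/154) = -O/154)
c = -8639/2 (c = -6799 + (63/2 - 24*(-102)) = -6799 + (63/2 + 2448) = -6799 + 4959/2 = -8639/2 ≈ -4319.5)
-16066 + 1/(c + R(-85, -1)) = -16066 + 1/(-8639/2 - 1/154*(-1)) = -16066 + 1/(-8639/2 + 1/154) = -16066 + 1/(-332601/77) = -16066 - 77/332601 = -5343567743/332601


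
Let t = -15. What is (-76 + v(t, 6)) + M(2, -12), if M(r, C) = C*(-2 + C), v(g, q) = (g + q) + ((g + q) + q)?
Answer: 80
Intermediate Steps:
v(g, q) = 2*g + 3*q (v(g, q) = (g + q) + (g + 2*q) = 2*g + 3*q)
(-76 + v(t, 6)) + M(2, -12) = (-76 + (2*(-15) + 3*6)) - 12*(-2 - 12) = (-76 + (-30 + 18)) - 12*(-14) = (-76 - 12) + 168 = -88 + 168 = 80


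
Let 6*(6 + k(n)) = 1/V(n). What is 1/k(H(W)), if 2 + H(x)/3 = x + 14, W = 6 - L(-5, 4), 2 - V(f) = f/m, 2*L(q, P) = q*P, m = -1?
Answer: -516/3095 ≈ -0.16672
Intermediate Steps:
L(q, P) = P*q/2 (L(q, P) = (q*P)/2 = (P*q)/2 = P*q/2)
V(f) = 2 + f (V(f) = 2 - f/(-1) = 2 - f*(-1) = 2 - (-1)*f = 2 + f)
W = 16 (W = 6 - 4*(-5)/2 = 6 - 1*(-10) = 6 + 10 = 16)
H(x) = 36 + 3*x (H(x) = -6 + 3*(x + 14) = -6 + 3*(14 + x) = -6 + (42 + 3*x) = 36 + 3*x)
k(n) = -6 + 1/(6*(2 + n))
1/k(H(W)) = 1/((71 + 36*(36 + 3*16))/(6*(-2 - (36 + 3*16)))) = 1/((71 + 36*(36 + 48))/(6*(-2 - (36 + 48)))) = 1/((71 + 36*84)/(6*(-2 - 1*84))) = 1/((71 + 3024)/(6*(-2 - 84))) = 1/((1/6)*3095/(-86)) = 1/((1/6)*(-1/86)*3095) = 1/(-3095/516) = -516/3095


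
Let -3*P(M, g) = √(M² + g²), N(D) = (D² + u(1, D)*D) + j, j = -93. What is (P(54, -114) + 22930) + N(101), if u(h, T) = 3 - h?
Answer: 33240 - 2*√442 ≈ 33198.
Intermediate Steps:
N(D) = -93 + D² + 2*D (N(D) = (D² + (3 - 1*1)*D) - 93 = (D² + (3 - 1)*D) - 93 = (D² + 2*D) - 93 = -93 + D² + 2*D)
P(M, g) = -√(M² + g²)/3
(P(54, -114) + 22930) + N(101) = (-√(54² + (-114)²)/3 + 22930) + (-93 + 101² + 2*101) = (-√(2916 + 12996)/3 + 22930) + (-93 + 10201 + 202) = (-2*√442 + 22930) + 10310 = (22930 - 2*√442) + 10310 = 33240 - 2*√442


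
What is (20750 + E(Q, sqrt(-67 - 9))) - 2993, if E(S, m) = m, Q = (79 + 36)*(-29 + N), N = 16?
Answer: 17757 + 2*I*sqrt(19) ≈ 17757.0 + 8.7178*I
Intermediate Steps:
Q = -1495 (Q = (79 + 36)*(-29 + 16) = 115*(-13) = -1495)
(20750 + E(Q, sqrt(-67 - 9))) - 2993 = (20750 + sqrt(-67 - 9)) - 2993 = (20750 + sqrt(-76)) - 2993 = (20750 + 2*I*sqrt(19)) - 2993 = 17757 + 2*I*sqrt(19)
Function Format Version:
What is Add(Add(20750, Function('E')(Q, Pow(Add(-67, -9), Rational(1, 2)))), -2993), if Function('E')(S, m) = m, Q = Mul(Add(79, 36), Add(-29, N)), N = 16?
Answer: Add(17757, Mul(2, I, Pow(19, Rational(1, 2)))) ≈ Add(17757., Mul(8.7178, I))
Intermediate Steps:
Q = -1495 (Q = Mul(Add(79, 36), Add(-29, 16)) = Mul(115, -13) = -1495)
Add(Add(20750, Function('E')(Q, Pow(Add(-67, -9), Rational(1, 2)))), -2993) = Add(Add(20750, Pow(Add(-67, -9), Rational(1, 2))), -2993) = Add(Add(20750, Pow(-76, Rational(1, 2))), -2993) = Add(Add(20750, Mul(2, I, Pow(19, Rational(1, 2)))), -2993) = Add(17757, Mul(2, I, Pow(19, Rational(1, 2))))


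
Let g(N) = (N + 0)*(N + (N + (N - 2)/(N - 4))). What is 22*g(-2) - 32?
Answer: 344/3 ≈ 114.67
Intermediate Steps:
g(N) = N*(2*N + (-2 + N)/(-4 + N)) (g(N) = N*(N + (N + (-2 + N)/(-4 + N))) = N*(2*N + (-2 + N)/(-4 + N)))
22*g(-2) - 32 = 22*(-2*(-2 - 7*(-2) + 2*(-2)²)/(-4 - 2)) - 32 = 22*(-2*(-2 + 14 + 2*4)/(-6)) - 32 = 22*(-2*(-⅙)*(-2 + 14 + 8)) - 32 = 22*(-2*(-⅙)*20) - 32 = 22*(20/3) - 32 = 440/3 - 32 = 344/3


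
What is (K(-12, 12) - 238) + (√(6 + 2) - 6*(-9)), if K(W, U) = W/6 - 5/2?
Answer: -377/2 + 2*√2 ≈ -185.67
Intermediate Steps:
K(W, U) = -5/2 + W/6 (K(W, U) = W*(⅙) - 5*½ = W/6 - 5/2 = -5/2 + W/6)
(K(-12, 12) - 238) + (√(6 + 2) - 6*(-9)) = ((-5/2 + (⅙)*(-12)) - 238) + (√(6 + 2) - 6*(-9)) = ((-5/2 - 2) - 238) + (√8 + 54) = (-9/2 - 238) + (2*√2 + 54) = -485/2 + (54 + 2*√2) = -377/2 + 2*√2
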